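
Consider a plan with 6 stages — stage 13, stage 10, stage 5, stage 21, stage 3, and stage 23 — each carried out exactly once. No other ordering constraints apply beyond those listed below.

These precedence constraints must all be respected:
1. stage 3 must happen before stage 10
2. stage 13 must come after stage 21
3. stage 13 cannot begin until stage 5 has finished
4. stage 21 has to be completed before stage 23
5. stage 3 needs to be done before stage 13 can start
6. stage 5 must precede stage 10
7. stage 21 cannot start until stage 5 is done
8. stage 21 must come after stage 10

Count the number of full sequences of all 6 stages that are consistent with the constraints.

The stages with no prerequisites are stage 5, stage 3; any of them can be placed first.
Counting all ways to extend the partial order to a total order gives 4.

4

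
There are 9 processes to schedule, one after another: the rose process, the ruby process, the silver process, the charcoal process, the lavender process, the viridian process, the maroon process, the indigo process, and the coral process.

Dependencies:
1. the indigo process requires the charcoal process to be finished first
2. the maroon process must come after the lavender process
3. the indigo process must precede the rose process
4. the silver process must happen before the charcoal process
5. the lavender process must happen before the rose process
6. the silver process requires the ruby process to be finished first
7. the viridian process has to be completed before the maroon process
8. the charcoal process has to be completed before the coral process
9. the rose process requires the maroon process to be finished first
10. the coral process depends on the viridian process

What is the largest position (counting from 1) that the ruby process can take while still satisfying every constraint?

Every process that must follow the ruby process has to come after it. Tracing all chains starting from the ruby process, those processes are: the rose process, the silver process, the charcoal process, the indigo process, the coral process — 5 in total.
With 5 mandatory successors out of 9 processes total, the latest slot for the ruby process is 9−5 = 4, and it's reachable by doing all non-successors before the ruby process.

4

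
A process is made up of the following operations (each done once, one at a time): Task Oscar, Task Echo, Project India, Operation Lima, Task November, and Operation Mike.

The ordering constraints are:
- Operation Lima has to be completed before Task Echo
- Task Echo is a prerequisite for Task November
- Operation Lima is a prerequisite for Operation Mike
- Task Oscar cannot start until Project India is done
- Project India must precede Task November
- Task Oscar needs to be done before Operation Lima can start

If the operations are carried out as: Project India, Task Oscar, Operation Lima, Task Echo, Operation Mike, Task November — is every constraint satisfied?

Yes

Every stated constraint is respected: Project India sits at position 1, ahead of Task November at position 6, and each of the other listed pairs likewise has the predecessor earlier in the sequence.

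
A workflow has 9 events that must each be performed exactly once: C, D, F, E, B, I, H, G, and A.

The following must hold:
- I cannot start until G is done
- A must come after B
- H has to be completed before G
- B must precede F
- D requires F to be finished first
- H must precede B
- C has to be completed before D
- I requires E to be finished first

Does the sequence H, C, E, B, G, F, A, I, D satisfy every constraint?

Yes

Every stated constraint is respected: C sits at position 2, ahead of D at position 9, and each of the other listed pairs likewise has the predecessor earlier in the sequence.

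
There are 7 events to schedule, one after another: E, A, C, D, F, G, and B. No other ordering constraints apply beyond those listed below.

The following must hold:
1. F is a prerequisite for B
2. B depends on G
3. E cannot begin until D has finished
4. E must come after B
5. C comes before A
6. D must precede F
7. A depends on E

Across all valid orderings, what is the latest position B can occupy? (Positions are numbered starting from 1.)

The events that are forced after B, directly or by a chain of constraints, are E, A. That's 2 events.
So at least 2 events follow B, putting B no later than position 5. That position is achievable by scheduling everything else first.

5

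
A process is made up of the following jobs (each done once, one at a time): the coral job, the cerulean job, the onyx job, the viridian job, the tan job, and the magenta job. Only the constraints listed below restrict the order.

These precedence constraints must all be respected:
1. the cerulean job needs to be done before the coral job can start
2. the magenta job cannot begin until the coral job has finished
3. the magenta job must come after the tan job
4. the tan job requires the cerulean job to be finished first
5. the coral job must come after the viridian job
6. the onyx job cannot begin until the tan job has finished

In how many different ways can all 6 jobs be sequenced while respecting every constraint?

2 jobs have no prerequisites (the cerulean job, the viridian job), so any of them could come first.
Systematically extending each partial ordering one job at a time and counting, there are 14 complete orderings.

14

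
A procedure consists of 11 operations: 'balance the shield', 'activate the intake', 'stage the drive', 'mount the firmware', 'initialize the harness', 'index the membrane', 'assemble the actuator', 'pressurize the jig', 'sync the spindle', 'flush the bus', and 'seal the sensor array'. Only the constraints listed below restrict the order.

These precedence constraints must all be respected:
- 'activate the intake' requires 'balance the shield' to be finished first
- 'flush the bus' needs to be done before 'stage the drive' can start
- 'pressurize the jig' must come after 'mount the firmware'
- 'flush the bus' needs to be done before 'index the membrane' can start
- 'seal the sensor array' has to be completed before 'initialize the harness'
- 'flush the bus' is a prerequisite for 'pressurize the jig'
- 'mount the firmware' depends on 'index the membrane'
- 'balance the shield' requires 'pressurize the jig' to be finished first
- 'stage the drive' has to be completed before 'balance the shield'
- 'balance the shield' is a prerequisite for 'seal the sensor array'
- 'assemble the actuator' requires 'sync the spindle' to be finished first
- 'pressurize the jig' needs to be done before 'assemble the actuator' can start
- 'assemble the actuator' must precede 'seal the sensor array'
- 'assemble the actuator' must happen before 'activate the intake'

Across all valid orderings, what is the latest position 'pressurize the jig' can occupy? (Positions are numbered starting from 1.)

6

Every operation that must follow 'pressurize the jig' has to come after it. Tracing all chains starting from 'pressurize the jig', those operations are: 'balance the shield', 'activate the intake', 'initialize the harness', 'assemble the actuator', 'seal the sensor array' — 5 in total.
With 5 mandatory successors out of 11 operations total, the latest slot for 'pressurize the jig' is 11−5 = 6, and it's reachable by doing all non-successors before 'pressurize the jig'.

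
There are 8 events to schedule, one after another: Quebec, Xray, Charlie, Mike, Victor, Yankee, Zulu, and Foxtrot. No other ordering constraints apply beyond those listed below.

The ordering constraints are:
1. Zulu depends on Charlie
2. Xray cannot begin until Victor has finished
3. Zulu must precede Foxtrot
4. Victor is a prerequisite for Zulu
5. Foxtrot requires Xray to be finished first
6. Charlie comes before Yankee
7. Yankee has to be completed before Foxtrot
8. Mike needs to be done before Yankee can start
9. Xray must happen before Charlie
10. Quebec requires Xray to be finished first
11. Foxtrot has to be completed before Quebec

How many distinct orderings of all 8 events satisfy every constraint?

2 events have no prerequisites (Mike, Victor), so any of them could come first.
Enumerating by repeatedly choosing an available event (one whose prerequisites are all placed) gives 9 distinct complete orderings.

9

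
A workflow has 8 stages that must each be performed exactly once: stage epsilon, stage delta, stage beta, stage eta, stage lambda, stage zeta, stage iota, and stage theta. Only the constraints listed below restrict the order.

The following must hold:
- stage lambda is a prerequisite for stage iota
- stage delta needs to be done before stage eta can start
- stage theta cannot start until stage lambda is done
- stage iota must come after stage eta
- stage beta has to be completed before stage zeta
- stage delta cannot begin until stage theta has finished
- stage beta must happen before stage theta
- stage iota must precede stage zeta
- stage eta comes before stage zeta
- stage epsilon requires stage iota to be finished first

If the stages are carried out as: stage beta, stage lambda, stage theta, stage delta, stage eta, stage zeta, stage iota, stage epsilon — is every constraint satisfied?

In the proposed order, stage zeta appears before stage iota.
Since stage iota is required before stage zeta, the ordering is invalid.

No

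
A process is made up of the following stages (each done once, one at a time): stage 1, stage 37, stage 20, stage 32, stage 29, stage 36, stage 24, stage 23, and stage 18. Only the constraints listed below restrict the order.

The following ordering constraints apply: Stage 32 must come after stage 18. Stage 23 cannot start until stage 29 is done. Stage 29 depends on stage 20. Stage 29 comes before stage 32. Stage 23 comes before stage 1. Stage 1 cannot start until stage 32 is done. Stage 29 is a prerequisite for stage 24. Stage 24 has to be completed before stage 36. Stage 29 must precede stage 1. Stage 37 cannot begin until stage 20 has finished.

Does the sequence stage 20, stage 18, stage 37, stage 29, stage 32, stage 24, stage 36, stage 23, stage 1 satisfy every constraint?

Yes

Every stated constraint is respected: stage 29 sits at position 4, ahead of stage 1 at position 9, and each of the other listed pairs likewise has the predecessor earlier in the sequence.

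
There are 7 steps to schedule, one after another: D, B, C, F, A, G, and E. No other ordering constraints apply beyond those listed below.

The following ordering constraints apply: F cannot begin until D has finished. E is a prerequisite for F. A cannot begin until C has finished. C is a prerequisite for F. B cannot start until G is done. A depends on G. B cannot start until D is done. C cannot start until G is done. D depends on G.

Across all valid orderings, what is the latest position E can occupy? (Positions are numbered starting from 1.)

6

The only step forced after E (directly or by a chain) is F.
So at least 1 step follows E, putting E no later than position 6. That position is achievable by scheduling everything else first.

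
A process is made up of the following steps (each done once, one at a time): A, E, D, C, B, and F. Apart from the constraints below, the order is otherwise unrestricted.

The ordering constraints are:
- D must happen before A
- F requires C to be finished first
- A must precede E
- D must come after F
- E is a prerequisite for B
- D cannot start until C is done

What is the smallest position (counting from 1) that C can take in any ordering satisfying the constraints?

Nothing is required before C; it can be the very first step.

1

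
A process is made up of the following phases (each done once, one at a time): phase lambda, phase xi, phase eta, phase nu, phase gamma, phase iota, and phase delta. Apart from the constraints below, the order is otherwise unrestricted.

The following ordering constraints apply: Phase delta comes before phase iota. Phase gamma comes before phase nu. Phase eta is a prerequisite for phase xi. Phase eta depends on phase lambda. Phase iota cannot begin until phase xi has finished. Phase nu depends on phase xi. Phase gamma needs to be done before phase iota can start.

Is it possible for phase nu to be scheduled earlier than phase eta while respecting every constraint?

There is a dependency chain phase eta → phase xi → phase nu, so phase nu always comes after phase eta.
Hence phase nu can never be scheduled before phase eta.

No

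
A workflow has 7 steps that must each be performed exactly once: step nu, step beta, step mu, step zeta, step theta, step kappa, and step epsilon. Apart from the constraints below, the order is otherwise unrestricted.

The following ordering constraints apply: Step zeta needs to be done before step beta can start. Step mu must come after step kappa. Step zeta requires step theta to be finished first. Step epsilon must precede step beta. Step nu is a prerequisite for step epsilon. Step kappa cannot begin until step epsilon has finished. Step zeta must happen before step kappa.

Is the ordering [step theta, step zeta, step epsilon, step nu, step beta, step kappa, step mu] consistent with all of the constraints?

The sequence places step epsilon ahead of step nu.
Since step nu is required before step epsilon, the ordering is invalid.

No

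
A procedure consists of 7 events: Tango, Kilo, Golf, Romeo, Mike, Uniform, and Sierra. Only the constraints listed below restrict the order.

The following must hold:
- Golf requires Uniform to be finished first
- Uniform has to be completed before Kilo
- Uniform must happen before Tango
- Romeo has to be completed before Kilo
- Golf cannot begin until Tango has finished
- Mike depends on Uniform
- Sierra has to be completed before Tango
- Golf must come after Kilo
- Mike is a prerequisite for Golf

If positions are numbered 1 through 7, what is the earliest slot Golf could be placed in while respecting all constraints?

7

Every event that must precede Golf has to come before it. Tracing all chains that end at Golf, those events are: Tango, Kilo, Romeo, Mike, Uniform, Sierra — 6 in total.
So at minimum 6 events come before Golf, putting Golf no earlier than position 7. That position is achievable by scheduling exactly those predecessors first.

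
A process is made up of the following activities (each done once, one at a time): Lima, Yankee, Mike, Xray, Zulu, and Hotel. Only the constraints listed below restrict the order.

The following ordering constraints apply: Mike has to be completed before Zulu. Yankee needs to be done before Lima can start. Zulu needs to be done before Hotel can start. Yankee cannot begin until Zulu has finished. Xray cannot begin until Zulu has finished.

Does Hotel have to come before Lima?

Hotel and Lima are not related by any chain of constraints.
A valid ordering placing Lima before Hotel exists, so the answer is no.

No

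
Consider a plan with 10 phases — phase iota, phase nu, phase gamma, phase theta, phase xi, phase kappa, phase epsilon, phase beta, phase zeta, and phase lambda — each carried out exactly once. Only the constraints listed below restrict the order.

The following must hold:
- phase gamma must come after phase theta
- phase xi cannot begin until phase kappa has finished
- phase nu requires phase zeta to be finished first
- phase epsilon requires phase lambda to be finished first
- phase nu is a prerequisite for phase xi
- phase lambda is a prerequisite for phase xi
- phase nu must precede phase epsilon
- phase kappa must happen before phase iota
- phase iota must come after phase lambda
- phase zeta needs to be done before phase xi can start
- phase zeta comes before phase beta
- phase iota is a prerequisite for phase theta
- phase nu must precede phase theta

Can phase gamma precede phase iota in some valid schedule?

No

There is a dependency chain phase iota → phase theta → phase gamma, so phase gamma always comes after phase iota.
So no valid ordering can have phase gamma before phase iota.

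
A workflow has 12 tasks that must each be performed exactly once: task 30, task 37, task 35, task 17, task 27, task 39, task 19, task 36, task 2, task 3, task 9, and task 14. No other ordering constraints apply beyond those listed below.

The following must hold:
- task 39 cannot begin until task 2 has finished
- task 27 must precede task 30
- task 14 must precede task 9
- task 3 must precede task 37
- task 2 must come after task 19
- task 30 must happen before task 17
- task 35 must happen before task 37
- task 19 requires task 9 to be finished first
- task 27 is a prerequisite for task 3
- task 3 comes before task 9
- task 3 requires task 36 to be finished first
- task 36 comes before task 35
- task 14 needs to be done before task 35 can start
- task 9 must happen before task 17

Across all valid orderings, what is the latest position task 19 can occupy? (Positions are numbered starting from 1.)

The tasks that are forced after task 19, directly or by a chain of constraints, are task 39, task 2. That's 2 tasks.
So at least 2 tasks follow task 19, putting task 19 no later than position 10. That position is achievable by scheduling everything else first.

10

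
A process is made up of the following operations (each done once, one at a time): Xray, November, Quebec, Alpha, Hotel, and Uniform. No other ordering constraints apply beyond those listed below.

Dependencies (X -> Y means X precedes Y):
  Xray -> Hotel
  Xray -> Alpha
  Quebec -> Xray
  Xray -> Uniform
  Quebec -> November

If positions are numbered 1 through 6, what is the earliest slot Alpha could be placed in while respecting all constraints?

Every operation that must precede Alpha has to come before it. Tracing all chains that end at Alpha, those operations are: Xray, Quebec — 2 in total.
So at minimum 2 operations come before Alpha, putting Alpha no earlier than position 3. That position is achievable by scheduling exactly those predecessors first.

3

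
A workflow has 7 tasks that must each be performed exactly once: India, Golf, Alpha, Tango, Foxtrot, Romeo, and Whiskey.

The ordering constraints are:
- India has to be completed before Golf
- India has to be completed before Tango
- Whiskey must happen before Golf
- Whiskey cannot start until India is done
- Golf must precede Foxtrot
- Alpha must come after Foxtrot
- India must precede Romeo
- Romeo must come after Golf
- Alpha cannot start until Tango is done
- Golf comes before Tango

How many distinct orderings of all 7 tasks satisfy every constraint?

8

Only India has no prerequisites, so it must go first.
Systematically extending each partial ordering one task at a time and counting, there are 8 complete orderings.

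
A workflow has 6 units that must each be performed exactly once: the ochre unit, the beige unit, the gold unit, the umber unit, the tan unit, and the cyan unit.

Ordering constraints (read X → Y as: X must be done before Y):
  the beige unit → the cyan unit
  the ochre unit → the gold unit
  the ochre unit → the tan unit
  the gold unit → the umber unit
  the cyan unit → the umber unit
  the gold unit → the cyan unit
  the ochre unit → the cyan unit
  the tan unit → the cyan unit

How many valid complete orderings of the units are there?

The units with no prerequisites are the ochre unit, the beige unit; any of them can be placed first.
Counting all ways to extend the partial order to a total order gives 8.

8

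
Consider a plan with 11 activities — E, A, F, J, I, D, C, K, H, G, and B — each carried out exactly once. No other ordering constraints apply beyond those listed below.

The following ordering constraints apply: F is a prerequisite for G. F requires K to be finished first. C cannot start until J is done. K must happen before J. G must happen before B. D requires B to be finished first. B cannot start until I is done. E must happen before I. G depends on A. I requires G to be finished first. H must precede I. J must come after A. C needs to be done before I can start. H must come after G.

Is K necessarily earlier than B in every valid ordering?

Following the dependencies: K → F → G → B.
That forces K before B in every valid schedule.

Yes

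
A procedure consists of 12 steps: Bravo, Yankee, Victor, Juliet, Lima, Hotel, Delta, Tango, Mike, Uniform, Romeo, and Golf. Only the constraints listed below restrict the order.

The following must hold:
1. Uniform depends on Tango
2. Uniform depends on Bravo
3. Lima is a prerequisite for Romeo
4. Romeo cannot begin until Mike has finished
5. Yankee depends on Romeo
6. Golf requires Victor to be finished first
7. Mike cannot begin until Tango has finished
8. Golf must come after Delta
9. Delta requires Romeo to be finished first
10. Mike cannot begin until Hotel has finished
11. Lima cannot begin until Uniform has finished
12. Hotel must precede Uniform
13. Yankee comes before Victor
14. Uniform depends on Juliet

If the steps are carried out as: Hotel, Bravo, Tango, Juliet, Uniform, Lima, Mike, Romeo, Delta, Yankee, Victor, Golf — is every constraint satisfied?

Going through the constraints one by one, each required predecessor appears earlier in the sequence than its dependent — e.g. Hotel (position 1) is before Mike (position 7), as required.

Yes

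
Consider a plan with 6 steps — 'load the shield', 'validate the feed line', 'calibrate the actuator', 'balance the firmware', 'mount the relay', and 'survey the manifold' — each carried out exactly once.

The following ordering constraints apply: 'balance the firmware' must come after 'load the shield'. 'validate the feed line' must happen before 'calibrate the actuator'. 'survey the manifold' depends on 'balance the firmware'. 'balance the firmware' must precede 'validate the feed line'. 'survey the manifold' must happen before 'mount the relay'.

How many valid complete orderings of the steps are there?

Only 'load the shield' has no prerequisites, so it must go first.
Systematically extending each partial ordering one step at a time and counting, there are 6 complete orderings.

6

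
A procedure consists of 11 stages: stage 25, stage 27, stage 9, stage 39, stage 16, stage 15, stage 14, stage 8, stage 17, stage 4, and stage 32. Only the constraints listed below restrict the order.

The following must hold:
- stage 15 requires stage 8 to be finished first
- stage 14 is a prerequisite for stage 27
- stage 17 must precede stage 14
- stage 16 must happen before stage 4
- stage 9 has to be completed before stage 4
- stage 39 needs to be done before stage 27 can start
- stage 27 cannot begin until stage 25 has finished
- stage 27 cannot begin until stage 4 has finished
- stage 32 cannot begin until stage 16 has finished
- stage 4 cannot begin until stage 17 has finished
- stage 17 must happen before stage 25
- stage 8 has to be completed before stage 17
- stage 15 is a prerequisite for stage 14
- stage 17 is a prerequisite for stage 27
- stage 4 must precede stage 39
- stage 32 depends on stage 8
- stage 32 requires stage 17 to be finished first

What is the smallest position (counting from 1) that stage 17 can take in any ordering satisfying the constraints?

Working backwards through the constraints from stage 17, its only required predecessor is stage 8.
So at minimum 1 stage comes before stage 17, putting stage 17 no earlier than position 2. That position is achievable by scheduling exactly that predecessor first.

2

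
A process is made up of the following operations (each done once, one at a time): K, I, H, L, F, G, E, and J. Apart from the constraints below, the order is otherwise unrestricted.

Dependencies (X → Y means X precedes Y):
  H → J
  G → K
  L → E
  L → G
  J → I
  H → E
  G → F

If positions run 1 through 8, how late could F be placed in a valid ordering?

No constraint forces any operation after F, so it can be placed last, in position 8.

8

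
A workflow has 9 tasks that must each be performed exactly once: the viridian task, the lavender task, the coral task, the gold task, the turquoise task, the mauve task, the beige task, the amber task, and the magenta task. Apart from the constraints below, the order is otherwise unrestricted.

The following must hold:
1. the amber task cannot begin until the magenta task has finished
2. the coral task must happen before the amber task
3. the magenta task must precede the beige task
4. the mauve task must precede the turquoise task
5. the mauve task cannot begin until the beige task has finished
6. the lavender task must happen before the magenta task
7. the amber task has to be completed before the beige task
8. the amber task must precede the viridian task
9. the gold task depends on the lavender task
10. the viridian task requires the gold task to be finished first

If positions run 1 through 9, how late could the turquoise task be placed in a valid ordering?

9

No constraint forces any task after the turquoise task, so it can be placed last, in position 9.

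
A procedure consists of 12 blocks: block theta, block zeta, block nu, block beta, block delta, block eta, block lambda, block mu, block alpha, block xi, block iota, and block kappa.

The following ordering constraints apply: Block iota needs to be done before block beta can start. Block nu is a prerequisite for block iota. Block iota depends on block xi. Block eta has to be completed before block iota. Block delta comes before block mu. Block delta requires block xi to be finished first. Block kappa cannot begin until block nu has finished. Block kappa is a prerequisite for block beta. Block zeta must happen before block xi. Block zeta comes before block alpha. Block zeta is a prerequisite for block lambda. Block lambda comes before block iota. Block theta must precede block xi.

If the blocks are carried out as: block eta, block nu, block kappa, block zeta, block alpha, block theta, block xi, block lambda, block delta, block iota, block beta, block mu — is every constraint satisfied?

Yes

Going through the constraints one by one, each required predecessor appears earlier in the sequence than its dependent — e.g. block eta (position 1) is before block iota (position 10), as required.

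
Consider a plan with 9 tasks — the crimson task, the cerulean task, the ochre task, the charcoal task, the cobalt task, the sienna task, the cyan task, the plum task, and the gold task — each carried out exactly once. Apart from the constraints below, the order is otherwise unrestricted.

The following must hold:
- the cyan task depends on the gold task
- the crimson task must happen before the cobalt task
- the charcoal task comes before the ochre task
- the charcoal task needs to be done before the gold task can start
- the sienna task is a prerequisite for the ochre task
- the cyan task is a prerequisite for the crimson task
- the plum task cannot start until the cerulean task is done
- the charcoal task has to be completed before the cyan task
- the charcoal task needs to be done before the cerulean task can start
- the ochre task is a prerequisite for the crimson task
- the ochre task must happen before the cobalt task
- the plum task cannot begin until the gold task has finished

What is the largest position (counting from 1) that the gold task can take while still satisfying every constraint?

5

The tasks that are forced after the gold task, directly or by a chain of constraints, are the crimson task, the cobalt task, the cyan task, the plum task. That's 4 tasks.
So at least 4 tasks follow the gold task, putting the gold task no later than position 5. That position is achievable by scheduling everything else first.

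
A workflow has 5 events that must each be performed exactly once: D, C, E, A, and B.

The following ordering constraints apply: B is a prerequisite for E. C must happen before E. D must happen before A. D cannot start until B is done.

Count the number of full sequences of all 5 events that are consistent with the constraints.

2 events have no prerequisites (C, B), so any of them could come first.
Systematically extending each partial ordering one event at a time and counting, there are 9 complete orderings.

9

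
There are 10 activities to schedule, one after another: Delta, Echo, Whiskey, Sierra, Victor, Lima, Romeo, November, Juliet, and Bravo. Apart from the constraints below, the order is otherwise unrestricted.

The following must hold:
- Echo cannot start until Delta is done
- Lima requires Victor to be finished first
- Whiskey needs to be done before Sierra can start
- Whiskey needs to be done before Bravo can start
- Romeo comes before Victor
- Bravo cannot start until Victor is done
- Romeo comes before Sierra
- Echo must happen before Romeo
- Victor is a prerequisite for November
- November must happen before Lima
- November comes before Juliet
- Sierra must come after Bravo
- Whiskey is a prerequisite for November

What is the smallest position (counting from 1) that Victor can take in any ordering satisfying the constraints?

4

The activities that are forced before Victor, directly or transitively, are Delta, Echo, Romeo. That's 3 activities.
With 3 mandatory predecessors, the earliest Victor can sit is position 3+1 = 4, and placing just those 3 first achieves it.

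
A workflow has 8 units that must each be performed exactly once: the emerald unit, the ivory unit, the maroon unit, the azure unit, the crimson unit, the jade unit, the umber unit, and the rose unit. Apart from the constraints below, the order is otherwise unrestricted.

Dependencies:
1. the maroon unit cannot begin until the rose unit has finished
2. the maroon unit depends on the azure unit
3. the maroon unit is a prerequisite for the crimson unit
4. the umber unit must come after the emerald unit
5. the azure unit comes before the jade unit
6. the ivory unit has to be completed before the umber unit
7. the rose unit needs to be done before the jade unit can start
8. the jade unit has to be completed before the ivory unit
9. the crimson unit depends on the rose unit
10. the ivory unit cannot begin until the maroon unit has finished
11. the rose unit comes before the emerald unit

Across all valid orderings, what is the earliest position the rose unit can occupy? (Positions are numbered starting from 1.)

1

The rose unit has no prerequisites at all, so it can go in position 1.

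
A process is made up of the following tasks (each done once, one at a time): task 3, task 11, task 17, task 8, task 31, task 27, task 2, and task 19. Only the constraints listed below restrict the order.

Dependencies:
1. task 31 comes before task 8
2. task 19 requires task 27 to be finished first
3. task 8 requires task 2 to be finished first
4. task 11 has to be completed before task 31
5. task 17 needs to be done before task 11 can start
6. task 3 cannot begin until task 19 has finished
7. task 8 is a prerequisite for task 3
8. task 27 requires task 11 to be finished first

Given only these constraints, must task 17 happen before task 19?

Yes

Following the dependencies: task 17 → task 11 → task 27 → task 19.
Hence task 17 necessarily comes before task 19.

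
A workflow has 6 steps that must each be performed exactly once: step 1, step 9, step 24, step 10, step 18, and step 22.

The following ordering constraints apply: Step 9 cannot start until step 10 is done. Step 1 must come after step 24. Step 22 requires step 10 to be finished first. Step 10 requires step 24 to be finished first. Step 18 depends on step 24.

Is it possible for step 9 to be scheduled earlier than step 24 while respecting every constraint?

The constraints give a chain step 24 → step 10 → step 9, which forces step 24 before step 9.
So no valid ordering can have step 9 before step 24.

No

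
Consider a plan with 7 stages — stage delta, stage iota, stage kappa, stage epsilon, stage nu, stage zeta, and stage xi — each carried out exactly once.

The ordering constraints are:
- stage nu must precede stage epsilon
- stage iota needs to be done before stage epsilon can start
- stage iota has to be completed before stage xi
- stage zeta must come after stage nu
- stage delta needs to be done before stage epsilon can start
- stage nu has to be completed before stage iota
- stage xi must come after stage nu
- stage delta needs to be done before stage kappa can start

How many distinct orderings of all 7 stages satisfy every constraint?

The stages with no prerequisites are stage delta, stage nu; any of them can be placed first.
Enumerating by repeatedly choosing an available stage (one whose prerequisites are all placed) gives 144 distinct complete orderings.

144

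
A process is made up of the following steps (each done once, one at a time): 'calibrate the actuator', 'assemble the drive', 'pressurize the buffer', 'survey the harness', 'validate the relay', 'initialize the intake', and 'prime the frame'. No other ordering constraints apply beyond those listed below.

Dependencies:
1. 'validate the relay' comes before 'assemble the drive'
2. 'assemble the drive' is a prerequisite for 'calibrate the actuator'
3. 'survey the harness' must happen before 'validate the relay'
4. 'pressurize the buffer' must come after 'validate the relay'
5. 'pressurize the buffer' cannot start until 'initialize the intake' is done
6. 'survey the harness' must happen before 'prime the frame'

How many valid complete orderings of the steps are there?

2 steps have no prerequisites ('survey the harness', 'initialize the intake'), so any of them could come first.
Counting all ways to extend the partial order to a total order gives 69.

69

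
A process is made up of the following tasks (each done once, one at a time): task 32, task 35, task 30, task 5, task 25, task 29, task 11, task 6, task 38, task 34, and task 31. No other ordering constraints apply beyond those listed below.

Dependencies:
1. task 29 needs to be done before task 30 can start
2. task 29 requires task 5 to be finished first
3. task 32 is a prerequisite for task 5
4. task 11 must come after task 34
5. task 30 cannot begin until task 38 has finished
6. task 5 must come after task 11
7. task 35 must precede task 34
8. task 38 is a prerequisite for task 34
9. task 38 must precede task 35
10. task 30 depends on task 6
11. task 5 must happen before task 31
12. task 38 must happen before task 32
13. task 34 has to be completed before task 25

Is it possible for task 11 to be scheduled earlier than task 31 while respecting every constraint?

Every valid ordering already has task 11 before task 31 (the constraints require it), so in particular at least one does.

Yes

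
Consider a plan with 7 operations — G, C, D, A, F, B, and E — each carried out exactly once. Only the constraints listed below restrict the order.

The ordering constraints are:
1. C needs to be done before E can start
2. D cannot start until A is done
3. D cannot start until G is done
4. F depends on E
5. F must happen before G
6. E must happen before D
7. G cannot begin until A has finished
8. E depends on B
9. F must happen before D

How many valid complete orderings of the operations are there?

The operations with no prerequisites are C, A, B; any of them can be placed first.
Enumerating by repeatedly choosing an available operation (one whose prerequisites are all placed) gives 10 distinct complete orderings.

10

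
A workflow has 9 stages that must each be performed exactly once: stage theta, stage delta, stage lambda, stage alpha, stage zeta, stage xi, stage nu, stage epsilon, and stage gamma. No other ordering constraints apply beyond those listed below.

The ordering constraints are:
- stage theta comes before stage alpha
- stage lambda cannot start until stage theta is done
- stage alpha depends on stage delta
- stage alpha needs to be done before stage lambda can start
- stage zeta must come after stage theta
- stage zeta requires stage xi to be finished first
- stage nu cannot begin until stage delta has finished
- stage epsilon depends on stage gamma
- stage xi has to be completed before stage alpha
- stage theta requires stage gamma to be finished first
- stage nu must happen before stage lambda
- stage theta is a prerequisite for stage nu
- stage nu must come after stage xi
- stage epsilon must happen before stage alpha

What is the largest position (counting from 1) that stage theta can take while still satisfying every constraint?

5

The stages that are forced after stage theta, directly or by a chain of constraints, are stage lambda, stage alpha, stage zeta, stage nu. That's 4 stages.
So at least 4 stages follow stage theta, putting stage theta no later than position 5. That position is achievable by scheduling everything else first.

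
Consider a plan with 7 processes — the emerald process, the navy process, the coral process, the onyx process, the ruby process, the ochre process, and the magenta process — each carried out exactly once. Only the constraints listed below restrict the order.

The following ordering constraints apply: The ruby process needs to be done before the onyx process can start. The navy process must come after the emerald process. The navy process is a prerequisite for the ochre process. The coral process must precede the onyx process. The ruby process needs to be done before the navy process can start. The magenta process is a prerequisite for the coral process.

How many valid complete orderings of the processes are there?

The processes with no prerequisites are the emerald process, the ruby process, the magenta process; any of them can be placed first.
Systematically extending each partial ordering one process at a time and counting, there are 65 complete orderings.

65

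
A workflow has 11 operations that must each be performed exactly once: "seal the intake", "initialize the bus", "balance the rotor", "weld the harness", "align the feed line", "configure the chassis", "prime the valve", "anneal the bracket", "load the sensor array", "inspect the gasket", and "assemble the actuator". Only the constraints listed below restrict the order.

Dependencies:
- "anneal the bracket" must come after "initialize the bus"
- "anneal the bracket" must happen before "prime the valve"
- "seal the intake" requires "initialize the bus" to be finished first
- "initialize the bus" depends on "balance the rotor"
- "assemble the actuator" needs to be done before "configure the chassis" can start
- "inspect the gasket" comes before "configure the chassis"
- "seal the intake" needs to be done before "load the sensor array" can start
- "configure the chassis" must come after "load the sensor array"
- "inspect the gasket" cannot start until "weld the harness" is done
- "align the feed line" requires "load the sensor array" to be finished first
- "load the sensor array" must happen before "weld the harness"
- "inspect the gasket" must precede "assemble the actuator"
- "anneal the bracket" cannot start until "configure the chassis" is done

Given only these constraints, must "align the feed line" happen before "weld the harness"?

No

Nothing in the constraints links "align the feed line" and "weld the harness"; they are unordered relative to each other.
A valid ordering placing "weld the harness" before "align the feed line" exists, so the answer is no.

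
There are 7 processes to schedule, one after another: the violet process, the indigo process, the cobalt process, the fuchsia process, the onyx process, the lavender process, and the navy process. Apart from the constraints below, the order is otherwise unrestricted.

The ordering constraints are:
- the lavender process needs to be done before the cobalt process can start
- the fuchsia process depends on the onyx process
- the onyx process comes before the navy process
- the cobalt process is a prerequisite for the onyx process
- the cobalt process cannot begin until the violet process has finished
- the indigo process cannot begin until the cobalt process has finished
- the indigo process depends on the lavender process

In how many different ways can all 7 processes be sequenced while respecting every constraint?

16

2 processes have no prerequisites (the violet process, the lavender process), so any of them could come first.
Systematically extending each partial ordering one process at a time and counting, there are 16 complete orderings.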